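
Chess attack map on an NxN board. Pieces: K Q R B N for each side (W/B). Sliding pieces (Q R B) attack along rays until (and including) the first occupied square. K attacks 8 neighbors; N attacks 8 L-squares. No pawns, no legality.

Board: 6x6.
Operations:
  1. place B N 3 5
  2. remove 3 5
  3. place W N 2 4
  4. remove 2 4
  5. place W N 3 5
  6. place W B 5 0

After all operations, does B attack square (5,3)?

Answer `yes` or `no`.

Answer: no

Derivation:
Op 1: place BN@(3,5)
Op 2: remove (3,5)
Op 3: place WN@(2,4)
Op 4: remove (2,4)
Op 5: place WN@(3,5)
Op 6: place WB@(5,0)
Per-piece attacks for B:
B attacks (5,3): no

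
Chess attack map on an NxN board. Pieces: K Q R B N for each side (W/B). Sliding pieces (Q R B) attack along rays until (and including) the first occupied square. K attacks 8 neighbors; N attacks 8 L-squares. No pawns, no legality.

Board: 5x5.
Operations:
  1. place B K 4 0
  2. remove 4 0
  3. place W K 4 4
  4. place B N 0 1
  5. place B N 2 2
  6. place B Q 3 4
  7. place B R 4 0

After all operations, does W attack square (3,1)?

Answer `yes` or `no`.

Answer: no

Derivation:
Op 1: place BK@(4,0)
Op 2: remove (4,0)
Op 3: place WK@(4,4)
Op 4: place BN@(0,1)
Op 5: place BN@(2,2)
Op 6: place BQ@(3,4)
Op 7: place BR@(4,0)
Per-piece attacks for W:
  WK@(4,4): attacks (4,3) (3,4) (3,3)
W attacks (3,1): no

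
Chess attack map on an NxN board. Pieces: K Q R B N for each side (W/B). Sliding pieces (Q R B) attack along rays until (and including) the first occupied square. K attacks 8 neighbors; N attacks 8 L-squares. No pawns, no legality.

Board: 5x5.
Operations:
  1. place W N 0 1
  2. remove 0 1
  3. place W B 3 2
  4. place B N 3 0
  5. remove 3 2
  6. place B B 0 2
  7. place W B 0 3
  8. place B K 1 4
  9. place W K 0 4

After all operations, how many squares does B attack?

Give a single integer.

Answer: 9

Derivation:
Op 1: place WN@(0,1)
Op 2: remove (0,1)
Op 3: place WB@(3,2)
Op 4: place BN@(3,0)
Op 5: remove (3,2)
Op 6: place BB@(0,2)
Op 7: place WB@(0,3)
Op 8: place BK@(1,4)
Op 9: place WK@(0,4)
Per-piece attacks for B:
  BB@(0,2): attacks (1,3) (2,4) (1,1) (2,0)
  BK@(1,4): attacks (1,3) (2,4) (0,4) (2,3) (0,3)
  BN@(3,0): attacks (4,2) (2,2) (1,1)
Union (9 distinct): (0,3) (0,4) (1,1) (1,3) (2,0) (2,2) (2,3) (2,4) (4,2)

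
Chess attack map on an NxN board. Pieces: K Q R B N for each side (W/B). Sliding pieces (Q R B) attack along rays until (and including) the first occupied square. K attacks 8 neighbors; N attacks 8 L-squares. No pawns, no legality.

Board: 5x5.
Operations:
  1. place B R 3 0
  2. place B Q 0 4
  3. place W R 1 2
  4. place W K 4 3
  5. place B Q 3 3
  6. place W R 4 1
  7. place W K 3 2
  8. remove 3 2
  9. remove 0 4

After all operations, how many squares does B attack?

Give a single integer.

Answer: 18

Derivation:
Op 1: place BR@(3,0)
Op 2: place BQ@(0,4)
Op 3: place WR@(1,2)
Op 4: place WK@(4,3)
Op 5: place BQ@(3,3)
Op 6: place WR@(4,1)
Op 7: place WK@(3,2)
Op 8: remove (3,2)
Op 9: remove (0,4)
Per-piece attacks for B:
  BR@(3,0): attacks (3,1) (3,2) (3,3) (4,0) (2,0) (1,0) (0,0) [ray(0,1) blocked at (3,3)]
  BQ@(3,3): attacks (3,4) (3,2) (3,1) (3,0) (4,3) (2,3) (1,3) (0,3) (4,4) (4,2) (2,4) (2,2) (1,1) (0,0) [ray(0,-1) blocked at (3,0); ray(1,0) blocked at (4,3)]
Union (18 distinct): (0,0) (0,3) (1,0) (1,1) (1,3) (2,0) (2,2) (2,3) (2,4) (3,0) (3,1) (3,2) (3,3) (3,4) (4,0) (4,2) (4,3) (4,4)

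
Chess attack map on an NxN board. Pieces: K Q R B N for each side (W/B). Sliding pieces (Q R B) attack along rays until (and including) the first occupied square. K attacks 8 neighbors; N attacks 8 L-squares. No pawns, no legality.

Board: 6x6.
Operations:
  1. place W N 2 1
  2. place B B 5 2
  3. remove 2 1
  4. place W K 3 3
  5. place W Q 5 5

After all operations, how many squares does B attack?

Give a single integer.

Answer: 5

Derivation:
Op 1: place WN@(2,1)
Op 2: place BB@(5,2)
Op 3: remove (2,1)
Op 4: place WK@(3,3)
Op 5: place WQ@(5,5)
Per-piece attacks for B:
  BB@(5,2): attacks (4,3) (3,4) (2,5) (4,1) (3,0)
Union (5 distinct): (2,5) (3,0) (3,4) (4,1) (4,3)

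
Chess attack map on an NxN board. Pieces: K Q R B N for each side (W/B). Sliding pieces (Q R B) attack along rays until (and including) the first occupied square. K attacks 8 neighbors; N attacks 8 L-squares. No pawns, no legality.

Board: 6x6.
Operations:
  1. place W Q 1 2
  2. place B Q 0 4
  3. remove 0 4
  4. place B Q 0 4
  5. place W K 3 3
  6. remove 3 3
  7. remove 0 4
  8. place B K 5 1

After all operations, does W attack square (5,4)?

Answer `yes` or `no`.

Op 1: place WQ@(1,2)
Op 2: place BQ@(0,4)
Op 3: remove (0,4)
Op 4: place BQ@(0,4)
Op 5: place WK@(3,3)
Op 6: remove (3,3)
Op 7: remove (0,4)
Op 8: place BK@(5,1)
Per-piece attacks for W:
  WQ@(1,2): attacks (1,3) (1,4) (1,5) (1,1) (1,0) (2,2) (3,2) (4,2) (5,2) (0,2) (2,3) (3,4) (4,5) (2,1) (3,0) (0,3) (0,1)
W attacks (5,4): no

Answer: no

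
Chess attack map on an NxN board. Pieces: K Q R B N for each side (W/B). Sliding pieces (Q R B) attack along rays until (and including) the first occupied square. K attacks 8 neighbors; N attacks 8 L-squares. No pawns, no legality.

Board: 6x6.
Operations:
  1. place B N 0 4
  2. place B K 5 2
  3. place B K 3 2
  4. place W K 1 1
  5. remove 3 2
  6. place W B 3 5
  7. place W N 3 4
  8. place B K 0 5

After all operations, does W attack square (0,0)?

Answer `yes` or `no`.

Answer: yes

Derivation:
Op 1: place BN@(0,4)
Op 2: place BK@(5,2)
Op 3: place BK@(3,2)
Op 4: place WK@(1,1)
Op 5: remove (3,2)
Op 6: place WB@(3,5)
Op 7: place WN@(3,4)
Op 8: place BK@(0,5)
Per-piece attacks for W:
  WK@(1,1): attacks (1,2) (1,0) (2,1) (0,1) (2,2) (2,0) (0,2) (0,0)
  WN@(3,4): attacks (5,5) (1,5) (4,2) (5,3) (2,2) (1,3)
  WB@(3,5): attacks (4,4) (5,3) (2,4) (1,3) (0,2)
W attacks (0,0): yes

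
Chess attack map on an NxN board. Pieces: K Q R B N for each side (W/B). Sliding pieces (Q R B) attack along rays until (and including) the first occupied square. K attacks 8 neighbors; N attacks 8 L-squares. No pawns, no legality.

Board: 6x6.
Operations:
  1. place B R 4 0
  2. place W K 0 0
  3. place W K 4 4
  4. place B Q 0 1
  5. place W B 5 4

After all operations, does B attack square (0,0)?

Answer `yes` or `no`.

Answer: yes

Derivation:
Op 1: place BR@(4,0)
Op 2: place WK@(0,0)
Op 3: place WK@(4,4)
Op 4: place BQ@(0,1)
Op 5: place WB@(5,4)
Per-piece attacks for B:
  BQ@(0,1): attacks (0,2) (0,3) (0,4) (0,5) (0,0) (1,1) (2,1) (3,1) (4,1) (5,1) (1,2) (2,3) (3,4) (4,5) (1,0) [ray(0,-1) blocked at (0,0)]
  BR@(4,0): attacks (4,1) (4,2) (4,3) (4,4) (5,0) (3,0) (2,0) (1,0) (0,0) [ray(0,1) blocked at (4,4); ray(-1,0) blocked at (0,0)]
B attacks (0,0): yes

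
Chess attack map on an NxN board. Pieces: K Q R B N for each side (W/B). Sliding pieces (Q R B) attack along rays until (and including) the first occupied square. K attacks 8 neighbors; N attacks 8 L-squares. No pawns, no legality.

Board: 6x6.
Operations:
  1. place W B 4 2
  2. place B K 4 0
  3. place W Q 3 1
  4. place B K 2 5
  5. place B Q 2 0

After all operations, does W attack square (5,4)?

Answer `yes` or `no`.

Op 1: place WB@(4,2)
Op 2: place BK@(4,0)
Op 3: place WQ@(3,1)
Op 4: place BK@(2,5)
Op 5: place BQ@(2,0)
Per-piece attacks for W:
  WQ@(3,1): attacks (3,2) (3,3) (3,4) (3,5) (3,0) (4,1) (5,1) (2,1) (1,1) (0,1) (4,2) (4,0) (2,2) (1,3) (0,4) (2,0) [ray(1,1) blocked at (4,2); ray(1,-1) blocked at (4,0); ray(-1,-1) blocked at (2,0)]
  WB@(4,2): attacks (5,3) (5,1) (3,3) (2,4) (1,5) (3,1) [ray(-1,-1) blocked at (3,1)]
W attacks (5,4): no

Answer: no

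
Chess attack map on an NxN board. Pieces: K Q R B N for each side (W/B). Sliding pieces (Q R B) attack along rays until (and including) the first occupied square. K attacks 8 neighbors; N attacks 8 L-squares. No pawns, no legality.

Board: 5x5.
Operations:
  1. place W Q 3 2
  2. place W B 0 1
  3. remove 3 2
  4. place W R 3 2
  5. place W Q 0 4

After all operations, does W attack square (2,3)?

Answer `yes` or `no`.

Answer: yes

Derivation:
Op 1: place WQ@(3,2)
Op 2: place WB@(0,1)
Op 3: remove (3,2)
Op 4: place WR@(3,2)
Op 5: place WQ@(0,4)
Per-piece attacks for W:
  WB@(0,1): attacks (1,2) (2,3) (3,4) (1,0)
  WQ@(0,4): attacks (0,3) (0,2) (0,1) (1,4) (2,4) (3,4) (4,4) (1,3) (2,2) (3,1) (4,0) [ray(0,-1) blocked at (0,1)]
  WR@(3,2): attacks (3,3) (3,4) (3,1) (3,0) (4,2) (2,2) (1,2) (0,2)
W attacks (2,3): yes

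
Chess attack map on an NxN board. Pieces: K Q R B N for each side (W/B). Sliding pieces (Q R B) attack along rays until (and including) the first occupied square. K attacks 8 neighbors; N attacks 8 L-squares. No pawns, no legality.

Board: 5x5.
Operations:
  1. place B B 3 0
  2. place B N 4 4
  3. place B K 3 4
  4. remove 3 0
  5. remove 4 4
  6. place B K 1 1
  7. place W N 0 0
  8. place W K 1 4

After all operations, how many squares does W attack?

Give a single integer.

Op 1: place BB@(3,0)
Op 2: place BN@(4,4)
Op 3: place BK@(3,4)
Op 4: remove (3,0)
Op 5: remove (4,4)
Op 6: place BK@(1,1)
Op 7: place WN@(0,0)
Op 8: place WK@(1,4)
Per-piece attacks for W:
  WN@(0,0): attacks (1,2) (2,1)
  WK@(1,4): attacks (1,3) (2,4) (0,4) (2,3) (0,3)
Union (7 distinct): (0,3) (0,4) (1,2) (1,3) (2,1) (2,3) (2,4)

Answer: 7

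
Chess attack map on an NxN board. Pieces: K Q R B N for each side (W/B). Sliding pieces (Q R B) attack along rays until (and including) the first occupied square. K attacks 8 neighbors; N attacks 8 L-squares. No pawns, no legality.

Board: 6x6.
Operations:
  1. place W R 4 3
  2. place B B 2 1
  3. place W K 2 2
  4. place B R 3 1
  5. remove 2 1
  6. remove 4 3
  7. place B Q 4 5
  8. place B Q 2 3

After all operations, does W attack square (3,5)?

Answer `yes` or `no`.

Answer: no

Derivation:
Op 1: place WR@(4,3)
Op 2: place BB@(2,1)
Op 3: place WK@(2,2)
Op 4: place BR@(3,1)
Op 5: remove (2,1)
Op 6: remove (4,3)
Op 7: place BQ@(4,5)
Op 8: place BQ@(2,3)
Per-piece attacks for W:
  WK@(2,2): attacks (2,3) (2,1) (3,2) (1,2) (3,3) (3,1) (1,3) (1,1)
W attacks (3,5): no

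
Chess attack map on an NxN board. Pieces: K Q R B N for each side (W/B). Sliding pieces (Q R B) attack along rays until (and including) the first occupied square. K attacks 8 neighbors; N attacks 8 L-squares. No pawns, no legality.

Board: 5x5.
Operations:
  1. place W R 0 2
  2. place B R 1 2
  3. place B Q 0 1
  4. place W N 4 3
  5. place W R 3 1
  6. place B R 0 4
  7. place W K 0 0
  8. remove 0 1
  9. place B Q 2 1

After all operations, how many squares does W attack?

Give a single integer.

Answer: 16

Derivation:
Op 1: place WR@(0,2)
Op 2: place BR@(1,2)
Op 3: place BQ@(0,1)
Op 4: place WN@(4,3)
Op 5: place WR@(3,1)
Op 6: place BR@(0,4)
Op 7: place WK@(0,0)
Op 8: remove (0,1)
Op 9: place BQ@(2,1)
Per-piece attacks for W:
  WK@(0,0): attacks (0,1) (1,0) (1,1)
  WR@(0,2): attacks (0,3) (0,4) (0,1) (0,0) (1,2) [ray(0,1) blocked at (0,4); ray(0,-1) blocked at (0,0); ray(1,0) blocked at (1,2)]
  WR@(3,1): attacks (3,2) (3,3) (3,4) (3,0) (4,1) (2,1) [ray(-1,0) blocked at (2,1)]
  WN@(4,3): attacks (2,4) (3,1) (2,2)
Union (16 distinct): (0,0) (0,1) (0,3) (0,4) (1,0) (1,1) (1,2) (2,1) (2,2) (2,4) (3,0) (3,1) (3,2) (3,3) (3,4) (4,1)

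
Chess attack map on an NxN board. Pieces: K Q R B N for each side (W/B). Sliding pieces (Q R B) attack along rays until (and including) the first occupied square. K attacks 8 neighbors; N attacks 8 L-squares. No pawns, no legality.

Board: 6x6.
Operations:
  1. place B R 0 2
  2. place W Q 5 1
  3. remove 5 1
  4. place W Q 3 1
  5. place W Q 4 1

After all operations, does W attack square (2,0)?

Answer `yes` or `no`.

Op 1: place BR@(0,2)
Op 2: place WQ@(5,1)
Op 3: remove (5,1)
Op 4: place WQ@(3,1)
Op 5: place WQ@(4,1)
Per-piece attacks for W:
  WQ@(3,1): attacks (3,2) (3,3) (3,4) (3,5) (3,0) (4,1) (2,1) (1,1) (0,1) (4,2) (5,3) (4,0) (2,2) (1,3) (0,4) (2,0) [ray(1,0) blocked at (4,1)]
  WQ@(4,1): attacks (4,2) (4,3) (4,4) (4,5) (4,0) (5,1) (3,1) (5,2) (5,0) (3,2) (2,3) (1,4) (0,5) (3,0) [ray(-1,0) blocked at (3,1)]
W attacks (2,0): yes

Answer: yes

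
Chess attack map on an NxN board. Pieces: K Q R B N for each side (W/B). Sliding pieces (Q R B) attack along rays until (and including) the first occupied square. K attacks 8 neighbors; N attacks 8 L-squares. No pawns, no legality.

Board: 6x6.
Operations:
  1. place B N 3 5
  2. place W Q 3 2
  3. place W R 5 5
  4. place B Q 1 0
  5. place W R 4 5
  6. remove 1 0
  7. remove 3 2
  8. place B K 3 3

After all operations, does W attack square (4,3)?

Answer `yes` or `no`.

Op 1: place BN@(3,5)
Op 2: place WQ@(3,2)
Op 3: place WR@(5,5)
Op 4: place BQ@(1,0)
Op 5: place WR@(4,5)
Op 6: remove (1,0)
Op 7: remove (3,2)
Op 8: place BK@(3,3)
Per-piece attacks for W:
  WR@(4,5): attacks (4,4) (4,3) (4,2) (4,1) (4,0) (5,5) (3,5) [ray(1,0) blocked at (5,5); ray(-1,0) blocked at (3,5)]
  WR@(5,5): attacks (5,4) (5,3) (5,2) (5,1) (5,0) (4,5) [ray(-1,0) blocked at (4,5)]
W attacks (4,3): yes

Answer: yes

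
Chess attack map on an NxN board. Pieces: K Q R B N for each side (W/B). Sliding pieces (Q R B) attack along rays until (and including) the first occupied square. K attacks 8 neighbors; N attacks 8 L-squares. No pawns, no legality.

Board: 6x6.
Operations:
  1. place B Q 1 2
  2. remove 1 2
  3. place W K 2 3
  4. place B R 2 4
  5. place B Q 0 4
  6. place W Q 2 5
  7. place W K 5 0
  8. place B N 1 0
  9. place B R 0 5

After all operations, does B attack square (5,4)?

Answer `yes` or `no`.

Op 1: place BQ@(1,2)
Op 2: remove (1,2)
Op 3: place WK@(2,3)
Op 4: place BR@(2,4)
Op 5: place BQ@(0,4)
Op 6: place WQ@(2,5)
Op 7: place WK@(5,0)
Op 8: place BN@(1,0)
Op 9: place BR@(0,5)
Per-piece attacks for B:
  BQ@(0,4): attacks (0,5) (0,3) (0,2) (0,1) (0,0) (1,4) (2,4) (1,5) (1,3) (2,2) (3,1) (4,0) [ray(0,1) blocked at (0,5); ray(1,0) blocked at (2,4)]
  BR@(0,5): attacks (0,4) (1,5) (2,5) [ray(0,-1) blocked at (0,4); ray(1,0) blocked at (2,5)]
  BN@(1,0): attacks (2,2) (3,1) (0,2)
  BR@(2,4): attacks (2,5) (2,3) (3,4) (4,4) (5,4) (1,4) (0,4) [ray(0,1) blocked at (2,5); ray(0,-1) blocked at (2,3); ray(-1,0) blocked at (0,4)]
B attacks (5,4): yes

Answer: yes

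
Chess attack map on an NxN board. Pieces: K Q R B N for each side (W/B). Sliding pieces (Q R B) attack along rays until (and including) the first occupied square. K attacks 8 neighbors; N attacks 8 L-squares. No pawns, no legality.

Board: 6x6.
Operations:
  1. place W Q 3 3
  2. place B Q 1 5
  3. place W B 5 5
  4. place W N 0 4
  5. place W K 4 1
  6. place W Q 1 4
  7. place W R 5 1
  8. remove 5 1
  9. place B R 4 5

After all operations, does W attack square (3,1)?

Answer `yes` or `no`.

Op 1: place WQ@(3,3)
Op 2: place BQ@(1,5)
Op 3: place WB@(5,5)
Op 4: place WN@(0,4)
Op 5: place WK@(4,1)
Op 6: place WQ@(1,4)
Op 7: place WR@(5,1)
Op 8: remove (5,1)
Op 9: place BR@(4,5)
Per-piece attacks for W:
  WN@(0,4): attacks (2,5) (1,2) (2,3)
  WQ@(1,4): attacks (1,5) (1,3) (1,2) (1,1) (1,0) (2,4) (3,4) (4,4) (5,4) (0,4) (2,5) (2,3) (3,2) (4,1) (0,5) (0,3) [ray(0,1) blocked at (1,5); ray(-1,0) blocked at (0,4); ray(1,-1) blocked at (4,1)]
  WQ@(3,3): attacks (3,4) (3,5) (3,2) (3,1) (3,0) (4,3) (5,3) (2,3) (1,3) (0,3) (4,4) (5,5) (4,2) (5,1) (2,4) (1,5) (2,2) (1,1) (0,0) [ray(1,1) blocked at (5,5); ray(-1,1) blocked at (1,5)]
  WK@(4,1): attacks (4,2) (4,0) (5,1) (3,1) (5,2) (5,0) (3,2) (3,0)
  WB@(5,5): attacks (4,4) (3,3) [ray(-1,-1) blocked at (3,3)]
W attacks (3,1): yes

Answer: yes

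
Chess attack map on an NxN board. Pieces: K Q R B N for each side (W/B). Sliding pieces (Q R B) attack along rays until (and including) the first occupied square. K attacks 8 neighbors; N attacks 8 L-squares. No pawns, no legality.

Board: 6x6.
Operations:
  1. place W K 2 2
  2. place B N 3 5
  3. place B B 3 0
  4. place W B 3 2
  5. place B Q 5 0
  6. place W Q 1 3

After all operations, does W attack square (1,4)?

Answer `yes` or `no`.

Op 1: place WK@(2,2)
Op 2: place BN@(3,5)
Op 3: place BB@(3,0)
Op 4: place WB@(3,2)
Op 5: place BQ@(5,0)
Op 6: place WQ@(1,3)
Per-piece attacks for W:
  WQ@(1,3): attacks (1,4) (1,5) (1,2) (1,1) (1,0) (2,3) (3,3) (4,3) (5,3) (0,3) (2,4) (3,5) (2,2) (0,4) (0,2) [ray(1,1) blocked at (3,5); ray(1,-1) blocked at (2,2)]
  WK@(2,2): attacks (2,3) (2,1) (3,2) (1,2) (3,3) (3,1) (1,3) (1,1)
  WB@(3,2): attacks (4,3) (5,4) (4,1) (5,0) (2,3) (1,4) (0,5) (2,1) (1,0) [ray(1,-1) blocked at (5,0)]
W attacks (1,4): yes

Answer: yes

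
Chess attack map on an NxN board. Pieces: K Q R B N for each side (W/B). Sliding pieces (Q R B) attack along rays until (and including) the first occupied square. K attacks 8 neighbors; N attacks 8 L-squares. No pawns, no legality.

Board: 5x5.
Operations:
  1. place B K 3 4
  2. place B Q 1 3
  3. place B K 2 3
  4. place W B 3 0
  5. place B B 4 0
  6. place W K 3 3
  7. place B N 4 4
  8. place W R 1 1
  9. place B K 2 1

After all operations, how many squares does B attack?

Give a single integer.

Op 1: place BK@(3,4)
Op 2: place BQ@(1,3)
Op 3: place BK@(2,3)
Op 4: place WB@(3,0)
Op 5: place BB@(4,0)
Op 6: place WK@(3,3)
Op 7: place BN@(4,4)
Op 8: place WR@(1,1)
Op 9: place BK@(2,1)
Per-piece attacks for B:
  BQ@(1,3): attacks (1,4) (1,2) (1,1) (2,3) (0,3) (2,4) (2,2) (3,1) (4,0) (0,4) (0,2) [ray(0,-1) blocked at (1,1); ray(1,0) blocked at (2,3); ray(1,-1) blocked at (4,0)]
  BK@(2,1): attacks (2,2) (2,0) (3,1) (1,1) (3,2) (3,0) (1,2) (1,0)
  BK@(2,3): attacks (2,4) (2,2) (3,3) (1,3) (3,4) (3,2) (1,4) (1,2)
  BK@(3,4): attacks (3,3) (4,4) (2,4) (4,3) (2,3)
  BB@(4,0): attacks (3,1) (2,2) (1,3) [ray(-1,1) blocked at (1,3)]
  BN@(4,4): attacks (3,2) (2,3)
Union (20 distinct): (0,2) (0,3) (0,4) (1,0) (1,1) (1,2) (1,3) (1,4) (2,0) (2,2) (2,3) (2,4) (3,0) (3,1) (3,2) (3,3) (3,4) (4,0) (4,3) (4,4)

Answer: 20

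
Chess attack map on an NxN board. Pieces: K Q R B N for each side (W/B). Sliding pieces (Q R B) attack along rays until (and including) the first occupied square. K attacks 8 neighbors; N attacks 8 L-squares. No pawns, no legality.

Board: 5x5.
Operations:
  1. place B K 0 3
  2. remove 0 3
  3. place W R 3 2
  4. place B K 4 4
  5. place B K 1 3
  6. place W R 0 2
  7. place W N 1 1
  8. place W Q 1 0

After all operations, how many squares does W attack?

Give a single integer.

Answer: 18

Derivation:
Op 1: place BK@(0,3)
Op 2: remove (0,3)
Op 3: place WR@(3,2)
Op 4: place BK@(4,4)
Op 5: place BK@(1,3)
Op 6: place WR@(0,2)
Op 7: place WN@(1,1)
Op 8: place WQ@(1,0)
Per-piece attacks for W:
  WR@(0,2): attacks (0,3) (0,4) (0,1) (0,0) (1,2) (2,2) (3,2) [ray(1,0) blocked at (3,2)]
  WQ@(1,0): attacks (1,1) (2,0) (3,0) (4,0) (0,0) (2,1) (3,2) (0,1) [ray(0,1) blocked at (1,1); ray(1,1) blocked at (3,2)]
  WN@(1,1): attacks (2,3) (3,2) (0,3) (3,0)
  WR@(3,2): attacks (3,3) (3,4) (3,1) (3,0) (4,2) (2,2) (1,2) (0,2) [ray(-1,0) blocked at (0,2)]
Union (18 distinct): (0,0) (0,1) (0,2) (0,3) (0,4) (1,1) (1,2) (2,0) (2,1) (2,2) (2,3) (3,0) (3,1) (3,2) (3,3) (3,4) (4,0) (4,2)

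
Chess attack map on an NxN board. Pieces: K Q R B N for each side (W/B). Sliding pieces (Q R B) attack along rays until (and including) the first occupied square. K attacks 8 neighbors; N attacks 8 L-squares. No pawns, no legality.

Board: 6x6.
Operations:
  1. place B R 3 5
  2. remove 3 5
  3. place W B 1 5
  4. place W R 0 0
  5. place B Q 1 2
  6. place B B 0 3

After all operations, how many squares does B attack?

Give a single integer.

Op 1: place BR@(3,5)
Op 2: remove (3,5)
Op 3: place WB@(1,5)
Op 4: place WR@(0,0)
Op 5: place BQ@(1,2)
Op 6: place BB@(0,3)
Per-piece attacks for B:
  BB@(0,3): attacks (1,4) (2,5) (1,2) [ray(1,-1) blocked at (1,2)]
  BQ@(1,2): attacks (1,3) (1,4) (1,5) (1,1) (1,0) (2,2) (3,2) (4,2) (5,2) (0,2) (2,3) (3,4) (4,5) (2,1) (3,0) (0,3) (0,1) [ray(0,1) blocked at (1,5); ray(-1,1) blocked at (0,3)]
Union (19 distinct): (0,1) (0,2) (0,3) (1,0) (1,1) (1,2) (1,3) (1,4) (1,5) (2,1) (2,2) (2,3) (2,5) (3,0) (3,2) (3,4) (4,2) (4,5) (5,2)

Answer: 19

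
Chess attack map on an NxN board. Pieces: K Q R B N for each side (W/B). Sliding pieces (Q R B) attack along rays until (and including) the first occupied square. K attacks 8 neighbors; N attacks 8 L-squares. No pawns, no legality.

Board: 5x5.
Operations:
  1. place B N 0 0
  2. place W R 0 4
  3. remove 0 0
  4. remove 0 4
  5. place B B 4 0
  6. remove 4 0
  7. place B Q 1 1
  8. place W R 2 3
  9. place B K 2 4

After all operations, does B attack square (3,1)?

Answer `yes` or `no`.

Answer: yes

Derivation:
Op 1: place BN@(0,0)
Op 2: place WR@(0,4)
Op 3: remove (0,0)
Op 4: remove (0,4)
Op 5: place BB@(4,0)
Op 6: remove (4,0)
Op 7: place BQ@(1,1)
Op 8: place WR@(2,3)
Op 9: place BK@(2,4)
Per-piece attacks for B:
  BQ@(1,1): attacks (1,2) (1,3) (1,4) (1,0) (2,1) (3,1) (4,1) (0,1) (2,2) (3,3) (4,4) (2,0) (0,2) (0,0)
  BK@(2,4): attacks (2,3) (3,4) (1,4) (3,3) (1,3)
B attacks (3,1): yes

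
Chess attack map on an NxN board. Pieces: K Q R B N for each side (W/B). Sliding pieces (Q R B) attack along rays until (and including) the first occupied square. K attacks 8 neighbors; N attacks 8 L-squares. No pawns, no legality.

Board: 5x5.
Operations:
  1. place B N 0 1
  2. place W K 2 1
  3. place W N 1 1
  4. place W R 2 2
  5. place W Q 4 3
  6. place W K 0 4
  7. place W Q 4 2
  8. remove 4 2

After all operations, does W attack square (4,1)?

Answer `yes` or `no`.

Op 1: place BN@(0,1)
Op 2: place WK@(2,1)
Op 3: place WN@(1,1)
Op 4: place WR@(2,2)
Op 5: place WQ@(4,3)
Op 6: place WK@(0,4)
Op 7: place WQ@(4,2)
Op 8: remove (4,2)
Per-piece attacks for W:
  WK@(0,4): attacks (0,3) (1,4) (1,3)
  WN@(1,1): attacks (2,3) (3,2) (0,3) (3,0)
  WK@(2,1): attacks (2,2) (2,0) (3,1) (1,1) (3,2) (3,0) (1,2) (1,0)
  WR@(2,2): attacks (2,3) (2,4) (2,1) (3,2) (4,2) (1,2) (0,2) [ray(0,-1) blocked at (2,1)]
  WQ@(4,3): attacks (4,4) (4,2) (4,1) (4,0) (3,3) (2,3) (1,3) (0,3) (3,4) (3,2) (2,1) [ray(-1,-1) blocked at (2,1)]
W attacks (4,1): yes

Answer: yes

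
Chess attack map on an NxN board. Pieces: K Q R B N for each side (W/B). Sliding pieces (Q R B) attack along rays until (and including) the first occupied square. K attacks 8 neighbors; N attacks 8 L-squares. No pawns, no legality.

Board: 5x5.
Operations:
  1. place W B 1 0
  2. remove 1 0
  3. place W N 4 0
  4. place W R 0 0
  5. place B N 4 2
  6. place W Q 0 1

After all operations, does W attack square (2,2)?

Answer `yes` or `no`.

Answer: no

Derivation:
Op 1: place WB@(1,0)
Op 2: remove (1,0)
Op 3: place WN@(4,0)
Op 4: place WR@(0,0)
Op 5: place BN@(4,2)
Op 6: place WQ@(0,1)
Per-piece attacks for W:
  WR@(0,0): attacks (0,1) (1,0) (2,0) (3,0) (4,0) [ray(0,1) blocked at (0,1); ray(1,0) blocked at (4,0)]
  WQ@(0,1): attacks (0,2) (0,3) (0,4) (0,0) (1,1) (2,1) (3,1) (4,1) (1,2) (2,3) (3,4) (1,0) [ray(0,-1) blocked at (0,0)]
  WN@(4,0): attacks (3,2) (2,1)
W attacks (2,2): no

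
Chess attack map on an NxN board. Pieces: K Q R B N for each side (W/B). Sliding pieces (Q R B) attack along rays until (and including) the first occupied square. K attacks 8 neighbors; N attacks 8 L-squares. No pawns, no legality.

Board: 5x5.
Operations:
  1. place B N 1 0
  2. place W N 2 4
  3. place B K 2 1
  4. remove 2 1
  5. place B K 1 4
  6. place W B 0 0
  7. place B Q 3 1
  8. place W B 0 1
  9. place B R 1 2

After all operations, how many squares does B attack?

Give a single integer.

Answer: 21

Derivation:
Op 1: place BN@(1,0)
Op 2: place WN@(2,4)
Op 3: place BK@(2,1)
Op 4: remove (2,1)
Op 5: place BK@(1,4)
Op 6: place WB@(0,0)
Op 7: place BQ@(3,1)
Op 8: place WB@(0,1)
Op 9: place BR@(1,2)
Per-piece attacks for B:
  BN@(1,0): attacks (2,2) (3,1) (0,2)
  BR@(1,2): attacks (1,3) (1,4) (1,1) (1,0) (2,2) (3,2) (4,2) (0,2) [ray(0,1) blocked at (1,4); ray(0,-1) blocked at (1,0)]
  BK@(1,4): attacks (1,3) (2,4) (0,4) (2,3) (0,3)
  BQ@(3,1): attacks (3,2) (3,3) (3,4) (3,0) (4,1) (2,1) (1,1) (0,1) (4,2) (4,0) (2,2) (1,3) (0,4) (2,0) [ray(-1,0) blocked at (0,1)]
Union (21 distinct): (0,1) (0,2) (0,3) (0,4) (1,0) (1,1) (1,3) (1,4) (2,0) (2,1) (2,2) (2,3) (2,4) (3,0) (3,1) (3,2) (3,3) (3,4) (4,0) (4,1) (4,2)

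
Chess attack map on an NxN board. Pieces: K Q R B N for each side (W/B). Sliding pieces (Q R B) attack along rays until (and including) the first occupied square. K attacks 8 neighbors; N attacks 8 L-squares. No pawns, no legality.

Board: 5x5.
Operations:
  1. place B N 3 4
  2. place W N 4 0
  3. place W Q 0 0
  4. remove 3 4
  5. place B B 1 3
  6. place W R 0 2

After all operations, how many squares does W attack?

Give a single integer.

Answer: 17

Derivation:
Op 1: place BN@(3,4)
Op 2: place WN@(4,0)
Op 3: place WQ@(0,0)
Op 4: remove (3,4)
Op 5: place BB@(1,3)
Op 6: place WR@(0,2)
Per-piece attacks for W:
  WQ@(0,0): attacks (0,1) (0,2) (1,0) (2,0) (3,0) (4,0) (1,1) (2,2) (3,3) (4,4) [ray(0,1) blocked at (0,2); ray(1,0) blocked at (4,0)]
  WR@(0,2): attacks (0,3) (0,4) (0,1) (0,0) (1,2) (2,2) (3,2) (4,2) [ray(0,-1) blocked at (0,0)]
  WN@(4,0): attacks (3,2) (2,1)
Union (17 distinct): (0,0) (0,1) (0,2) (0,3) (0,4) (1,0) (1,1) (1,2) (2,0) (2,1) (2,2) (3,0) (3,2) (3,3) (4,0) (4,2) (4,4)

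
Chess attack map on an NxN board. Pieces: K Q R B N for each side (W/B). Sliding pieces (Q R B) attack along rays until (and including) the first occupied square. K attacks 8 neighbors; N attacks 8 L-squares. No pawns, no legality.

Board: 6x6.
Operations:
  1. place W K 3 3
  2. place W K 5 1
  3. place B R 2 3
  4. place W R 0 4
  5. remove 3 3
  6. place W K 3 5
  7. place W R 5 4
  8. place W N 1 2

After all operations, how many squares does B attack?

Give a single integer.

Answer: 10

Derivation:
Op 1: place WK@(3,3)
Op 2: place WK@(5,1)
Op 3: place BR@(2,3)
Op 4: place WR@(0,4)
Op 5: remove (3,3)
Op 6: place WK@(3,5)
Op 7: place WR@(5,4)
Op 8: place WN@(1,2)
Per-piece attacks for B:
  BR@(2,3): attacks (2,4) (2,5) (2,2) (2,1) (2,0) (3,3) (4,3) (5,3) (1,3) (0,3)
Union (10 distinct): (0,3) (1,3) (2,0) (2,1) (2,2) (2,4) (2,5) (3,3) (4,3) (5,3)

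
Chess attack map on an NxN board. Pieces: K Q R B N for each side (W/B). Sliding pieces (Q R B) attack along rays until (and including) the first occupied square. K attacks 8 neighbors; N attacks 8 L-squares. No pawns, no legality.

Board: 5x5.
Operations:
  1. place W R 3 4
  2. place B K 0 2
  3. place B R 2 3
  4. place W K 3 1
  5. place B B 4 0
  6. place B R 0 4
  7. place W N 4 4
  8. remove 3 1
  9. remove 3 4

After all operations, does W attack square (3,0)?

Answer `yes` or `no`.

Op 1: place WR@(3,4)
Op 2: place BK@(0,2)
Op 3: place BR@(2,3)
Op 4: place WK@(3,1)
Op 5: place BB@(4,0)
Op 6: place BR@(0,4)
Op 7: place WN@(4,4)
Op 8: remove (3,1)
Op 9: remove (3,4)
Per-piece attacks for W:
  WN@(4,4): attacks (3,2) (2,3)
W attacks (3,0): no

Answer: no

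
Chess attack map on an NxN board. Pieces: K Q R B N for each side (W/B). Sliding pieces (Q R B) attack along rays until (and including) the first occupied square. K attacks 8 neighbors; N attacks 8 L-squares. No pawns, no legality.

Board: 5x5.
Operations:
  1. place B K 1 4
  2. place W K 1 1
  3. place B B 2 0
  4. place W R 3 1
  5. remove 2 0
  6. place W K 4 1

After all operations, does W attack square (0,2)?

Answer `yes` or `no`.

Op 1: place BK@(1,4)
Op 2: place WK@(1,1)
Op 3: place BB@(2,0)
Op 4: place WR@(3,1)
Op 5: remove (2,0)
Op 6: place WK@(4,1)
Per-piece attacks for W:
  WK@(1,1): attacks (1,2) (1,0) (2,1) (0,1) (2,2) (2,0) (0,2) (0,0)
  WR@(3,1): attacks (3,2) (3,3) (3,4) (3,0) (4,1) (2,1) (1,1) [ray(1,0) blocked at (4,1); ray(-1,0) blocked at (1,1)]
  WK@(4,1): attacks (4,2) (4,0) (3,1) (3,2) (3,0)
W attacks (0,2): yes

Answer: yes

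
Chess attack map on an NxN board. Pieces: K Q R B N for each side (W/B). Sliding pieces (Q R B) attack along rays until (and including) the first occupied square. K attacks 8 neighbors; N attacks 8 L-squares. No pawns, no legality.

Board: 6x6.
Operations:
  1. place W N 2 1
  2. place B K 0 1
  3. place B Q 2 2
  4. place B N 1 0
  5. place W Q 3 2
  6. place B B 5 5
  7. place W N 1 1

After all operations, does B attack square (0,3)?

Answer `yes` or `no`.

Answer: no

Derivation:
Op 1: place WN@(2,1)
Op 2: place BK@(0,1)
Op 3: place BQ@(2,2)
Op 4: place BN@(1,0)
Op 5: place WQ@(3,2)
Op 6: place BB@(5,5)
Op 7: place WN@(1,1)
Per-piece attacks for B:
  BK@(0,1): attacks (0,2) (0,0) (1,1) (1,2) (1,0)
  BN@(1,0): attacks (2,2) (3,1) (0,2)
  BQ@(2,2): attacks (2,3) (2,4) (2,5) (2,1) (3,2) (1,2) (0,2) (3,3) (4,4) (5,5) (3,1) (4,0) (1,3) (0,4) (1,1) [ray(0,-1) blocked at (2,1); ray(1,0) blocked at (3,2); ray(1,1) blocked at (5,5); ray(-1,-1) blocked at (1,1)]
  BB@(5,5): attacks (4,4) (3,3) (2,2) [ray(-1,-1) blocked at (2,2)]
B attacks (0,3): no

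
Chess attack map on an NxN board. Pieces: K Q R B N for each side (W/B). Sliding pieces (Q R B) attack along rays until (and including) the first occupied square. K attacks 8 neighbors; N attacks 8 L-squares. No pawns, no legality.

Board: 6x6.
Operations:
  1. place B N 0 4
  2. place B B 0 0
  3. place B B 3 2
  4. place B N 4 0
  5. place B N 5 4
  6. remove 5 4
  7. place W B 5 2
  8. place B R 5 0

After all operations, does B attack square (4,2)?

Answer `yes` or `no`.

Answer: no

Derivation:
Op 1: place BN@(0,4)
Op 2: place BB@(0,0)
Op 3: place BB@(3,2)
Op 4: place BN@(4,0)
Op 5: place BN@(5,4)
Op 6: remove (5,4)
Op 7: place WB@(5,2)
Op 8: place BR@(5,0)
Per-piece attacks for B:
  BB@(0,0): attacks (1,1) (2,2) (3,3) (4,4) (5,5)
  BN@(0,4): attacks (2,5) (1,2) (2,3)
  BB@(3,2): attacks (4,3) (5,4) (4,1) (5,0) (2,3) (1,4) (0,5) (2,1) (1,0) [ray(1,-1) blocked at (5,0)]
  BN@(4,0): attacks (5,2) (3,2) (2,1)
  BR@(5,0): attacks (5,1) (5,2) (4,0) [ray(0,1) blocked at (5,2); ray(-1,0) blocked at (4,0)]
B attacks (4,2): no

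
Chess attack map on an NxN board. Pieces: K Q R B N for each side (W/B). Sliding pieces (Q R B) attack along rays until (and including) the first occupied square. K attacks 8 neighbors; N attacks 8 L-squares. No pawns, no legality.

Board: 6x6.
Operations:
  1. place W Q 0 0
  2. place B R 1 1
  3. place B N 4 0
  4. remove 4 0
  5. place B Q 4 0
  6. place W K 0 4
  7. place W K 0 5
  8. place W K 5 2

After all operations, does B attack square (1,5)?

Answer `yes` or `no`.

Answer: yes

Derivation:
Op 1: place WQ@(0,0)
Op 2: place BR@(1,1)
Op 3: place BN@(4,0)
Op 4: remove (4,0)
Op 5: place BQ@(4,0)
Op 6: place WK@(0,4)
Op 7: place WK@(0,5)
Op 8: place WK@(5,2)
Per-piece attacks for B:
  BR@(1,1): attacks (1,2) (1,3) (1,4) (1,5) (1,0) (2,1) (3,1) (4,1) (5,1) (0,1)
  BQ@(4,0): attacks (4,1) (4,2) (4,3) (4,4) (4,5) (5,0) (3,0) (2,0) (1,0) (0,0) (5,1) (3,1) (2,2) (1,3) (0,4) [ray(-1,0) blocked at (0,0); ray(-1,1) blocked at (0,4)]
B attacks (1,5): yes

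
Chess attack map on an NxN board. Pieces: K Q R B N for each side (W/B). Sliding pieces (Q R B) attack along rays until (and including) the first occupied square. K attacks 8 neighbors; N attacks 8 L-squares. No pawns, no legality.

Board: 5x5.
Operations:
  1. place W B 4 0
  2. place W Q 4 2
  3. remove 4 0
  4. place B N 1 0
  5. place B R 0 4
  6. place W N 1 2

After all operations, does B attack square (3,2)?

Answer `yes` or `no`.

Answer: no

Derivation:
Op 1: place WB@(4,0)
Op 2: place WQ@(4,2)
Op 3: remove (4,0)
Op 4: place BN@(1,0)
Op 5: place BR@(0,4)
Op 6: place WN@(1,2)
Per-piece attacks for B:
  BR@(0,4): attacks (0,3) (0,2) (0,1) (0,0) (1,4) (2,4) (3,4) (4,4)
  BN@(1,0): attacks (2,2) (3,1) (0,2)
B attacks (3,2): no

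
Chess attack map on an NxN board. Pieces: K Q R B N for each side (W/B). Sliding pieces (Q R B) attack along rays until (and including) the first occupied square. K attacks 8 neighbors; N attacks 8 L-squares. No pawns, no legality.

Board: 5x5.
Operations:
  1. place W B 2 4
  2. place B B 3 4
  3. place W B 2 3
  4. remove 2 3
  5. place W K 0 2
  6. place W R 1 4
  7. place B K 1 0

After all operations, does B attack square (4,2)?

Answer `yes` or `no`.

Answer: no

Derivation:
Op 1: place WB@(2,4)
Op 2: place BB@(3,4)
Op 3: place WB@(2,3)
Op 4: remove (2,3)
Op 5: place WK@(0,2)
Op 6: place WR@(1,4)
Op 7: place BK@(1,0)
Per-piece attacks for B:
  BK@(1,0): attacks (1,1) (2,0) (0,0) (2,1) (0,1)
  BB@(3,4): attacks (4,3) (2,3) (1,2) (0,1)
B attacks (4,2): no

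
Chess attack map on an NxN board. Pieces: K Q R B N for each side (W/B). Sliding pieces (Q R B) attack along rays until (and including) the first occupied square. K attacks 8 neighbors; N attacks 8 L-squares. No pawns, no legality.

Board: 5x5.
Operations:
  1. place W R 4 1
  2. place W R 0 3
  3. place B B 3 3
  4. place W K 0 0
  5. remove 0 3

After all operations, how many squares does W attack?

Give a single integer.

Op 1: place WR@(4,1)
Op 2: place WR@(0,3)
Op 3: place BB@(3,3)
Op 4: place WK@(0,0)
Op 5: remove (0,3)
Per-piece attacks for W:
  WK@(0,0): attacks (0,1) (1,0) (1,1)
  WR@(4,1): attacks (4,2) (4,3) (4,4) (4,0) (3,1) (2,1) (1,1) (0,1)
Union (9 distinct): (0,1) (1,0) (1,1) (2,1) (3,1) (4,0) (4,2) (4,3) (4,4)

Answer: 9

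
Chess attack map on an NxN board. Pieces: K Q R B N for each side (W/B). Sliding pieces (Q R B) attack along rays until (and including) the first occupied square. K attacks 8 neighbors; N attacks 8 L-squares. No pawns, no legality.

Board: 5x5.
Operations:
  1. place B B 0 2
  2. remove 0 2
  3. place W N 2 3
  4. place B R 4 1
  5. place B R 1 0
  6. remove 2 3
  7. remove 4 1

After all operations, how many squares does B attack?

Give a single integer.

Answer: 8

Derivation:
Op 1: place BB@(0,2)
Op 2: remove (0,2)
Op 3: place WN@(2,3)
Op 4: place BR@(4,1)
Op 5: place BR@(1,0)
Op 6: remove (2,3)
Op 7: remove (4,1)
Per-piece attacks for B:
  BR@(1,0): attacks (1,1) (1,2) (1,3) (1,4) (2,0) (3,0) (4,0) (0,0)
Union (8 distinct): (0,0) (1,1) (1,2) (1,3) (1,4) (2,0) (3,0) (4,0)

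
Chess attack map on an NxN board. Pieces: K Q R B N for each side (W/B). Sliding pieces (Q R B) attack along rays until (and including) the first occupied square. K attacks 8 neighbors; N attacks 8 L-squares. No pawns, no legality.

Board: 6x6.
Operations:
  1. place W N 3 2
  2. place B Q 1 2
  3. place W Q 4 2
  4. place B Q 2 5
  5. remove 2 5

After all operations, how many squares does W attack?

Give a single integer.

Answer: 16

Derivation:
Op 1: place WN@(3,2)
Op 2: place BQ@(1,2)
Op 3: place WQ@(4,2)
Op 4: place BQ@(2,5)
Op 5: remove (2,5)
Per-piece attacks for W:
  WN@(3,2): attacks (4,4) (5,3) (2,4) (1,3) (4,0) (5,1) (2,0) (1,1)
  WQ@(4,2): attacks (4,3) (4,4) (4,5) (4,1) (4,0) (5,2) (3,2) (5,3) (5,1) (3,3) (2,4) (1,5) (3,1) (2,0) [ray(-1,0) blocked at (3,2)]
Union (16 distinct): (1,1) (1,3) (1,5) (2,0) (2,4) (3,1) (3,2) (3,3) (4,0) (4,1) (4,3) (4,4) (4,5) (5,1) (5,2) (5,3)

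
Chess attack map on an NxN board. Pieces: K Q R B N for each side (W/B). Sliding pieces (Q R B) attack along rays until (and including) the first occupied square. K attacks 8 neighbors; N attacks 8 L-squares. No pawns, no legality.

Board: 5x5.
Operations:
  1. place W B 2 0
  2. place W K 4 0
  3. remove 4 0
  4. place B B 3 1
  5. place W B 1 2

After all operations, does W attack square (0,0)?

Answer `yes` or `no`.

Answer: no

Derivation:
Op 1: place WB@(2,0)
Op 2: place WK@(4,0)
Op 3: remove (4,0)
Op 4: place BB@(3,1)
Op 5: place WB@(1,2)
Per-piece attacks for W:
  WB@(1,2): attacks (2,3) (3,4) (2,1) (3,0) (0,3) (0,1)
  WB@(2,0): attacks (3,1) (1,1) (0,2) [ray(1,1) blocked at (3,1)]
W attacks (0,0): no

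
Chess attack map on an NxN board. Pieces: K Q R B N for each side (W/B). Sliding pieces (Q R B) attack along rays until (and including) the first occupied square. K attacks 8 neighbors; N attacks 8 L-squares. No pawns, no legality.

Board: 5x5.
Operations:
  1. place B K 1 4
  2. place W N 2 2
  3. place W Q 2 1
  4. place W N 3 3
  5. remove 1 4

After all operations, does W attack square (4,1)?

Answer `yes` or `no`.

Answer: yes

Derivation:
Op 1: place BK@(1,4)
Op 2: place WN@(2,2)
Op 3: place WQ@(2,1)
Op 4: place WN@(3,3)
Op 5: remove (1,4)
Per-piece attacks for W:
  WQ@(2,1): attacks (2,2) (2,0) (3,1) (4,1) (1,1) (0,1) (3,2) (4,3) (3,0) (1,2) (0,3) (1,0) [ray(0,1) blocked at (2,2)]
  WN@(2,2): attacks (3,4) (4,3) (1,4) (0,3) (3,0) (4,1) (1,0) (0,1)
  WN@(3,3): attacks (1,4) (4,1) (2,1) (1,2)
W attacks (4,1): yes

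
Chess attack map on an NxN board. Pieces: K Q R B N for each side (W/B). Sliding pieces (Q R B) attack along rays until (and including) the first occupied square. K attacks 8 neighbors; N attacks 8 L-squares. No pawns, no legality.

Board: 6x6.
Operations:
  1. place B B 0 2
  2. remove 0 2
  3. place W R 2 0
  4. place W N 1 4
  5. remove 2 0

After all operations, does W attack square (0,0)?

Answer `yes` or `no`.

Op 1: place BB@(0,2)
Op 2: remove (0,2)
Op 3: place WR@(2,0)
Op 4: place WN@(1,4)
Op 5: remove (2,0)
Per-piece attacks for W:
  WN@(1,4): attacks (3,5) (2,2) (3,3) (0,2)
W attacks (0,0): no

Answer: no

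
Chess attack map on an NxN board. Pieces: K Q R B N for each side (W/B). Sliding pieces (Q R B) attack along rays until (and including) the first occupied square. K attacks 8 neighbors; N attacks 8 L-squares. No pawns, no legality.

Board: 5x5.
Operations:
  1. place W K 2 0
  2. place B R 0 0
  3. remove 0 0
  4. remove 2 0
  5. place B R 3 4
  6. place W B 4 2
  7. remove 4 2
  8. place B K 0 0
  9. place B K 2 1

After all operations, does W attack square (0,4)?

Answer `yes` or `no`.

Op 1: place WK@(2,0)
Op 2: place BR@(0,0)
Op 3: remove (0,0)
Op 4: remove (2,0)
Op 5: place BR@(3,4)
Op 6: place WB@(4,2)
Op 7: remove (4,2)
Op 8: place BK@(0,0)
Op 9: place BK@(2,1)
Per-piece attacks for W:
W attacks (0,4): no

Answer: no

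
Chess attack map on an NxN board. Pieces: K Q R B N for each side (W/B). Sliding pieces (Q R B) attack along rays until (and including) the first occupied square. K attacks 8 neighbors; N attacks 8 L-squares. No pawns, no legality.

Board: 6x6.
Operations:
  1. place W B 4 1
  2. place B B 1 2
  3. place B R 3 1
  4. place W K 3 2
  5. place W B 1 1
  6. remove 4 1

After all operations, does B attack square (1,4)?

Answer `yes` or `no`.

Answer: no

Derivation:
Op 1: place WB@(4,1)
Op 2: place BB@(1,2)
Op 3: place BR@(3,1)
Op 4: place WK@(3,2)
Op 5: place WB@(1,1)
Op 6: remove (4,1)
Per-piece attacks for B:
  BB@(1,2): attacks (2,3) (3,4) (4,5) (2,1) (3,0) (0,3) (0,1)
  BR@(3,1): attacks (3,2) (3,0) (4,1) (5,1) (2,1) (1,1) [ray(0,1) blocked at (3,2); ray(-1,0) blocked at (1,1)]
B attacks (1,4): no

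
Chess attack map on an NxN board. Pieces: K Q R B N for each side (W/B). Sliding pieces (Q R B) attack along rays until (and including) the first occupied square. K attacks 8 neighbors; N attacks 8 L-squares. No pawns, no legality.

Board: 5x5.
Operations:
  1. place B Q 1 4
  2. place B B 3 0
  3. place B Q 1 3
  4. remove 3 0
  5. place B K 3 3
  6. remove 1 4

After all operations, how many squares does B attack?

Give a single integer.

Answer: 18

Derivation:
Op 1: place BQ@(1,4)
Op 2: place BB@(3,0)
Op 3: place BQ@(1,3)
Op 4: remove (3,0)
Op 5: place BK@(3,3)
Op 6: remove (1,4)
Per-piece attacks for B:
  BQ@(1,3): attacks (1,4) (1,2) (1,1) (1,0) (2,3) (3,3) (0,3) (2,4) (2,2) (3,1) (4,0) (0,4) (0,2) [ray(1,0) blocked at (3,3)]
  BK@(3,3): attacks (3,4) (3,2) (4,3) (2,3) (4,4) (4,2) (2,4) (2,2)
Union (18 distinct): (0,2) (0,3) (0,4) (1,0) (1,1) (1,2) (1,4) (2,2) (2,3) (2,4) (3,1) (3,2) (3,3) (3,4) (4,0) (4,2) (4,3) (4,4)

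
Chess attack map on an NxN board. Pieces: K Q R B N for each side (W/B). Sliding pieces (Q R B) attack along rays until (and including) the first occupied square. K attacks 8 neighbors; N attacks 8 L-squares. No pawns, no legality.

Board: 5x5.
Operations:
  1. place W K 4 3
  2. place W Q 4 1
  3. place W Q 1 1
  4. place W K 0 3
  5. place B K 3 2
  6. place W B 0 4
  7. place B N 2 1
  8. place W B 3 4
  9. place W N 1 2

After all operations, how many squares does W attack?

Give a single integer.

Op 1: place WK@(4,3)
Op 2: place WQ@(4,1)
Op 3: place WQ@(1,1)
Op 4: place WK@(0,3)
Op 5: place BK@(3,2)
Op 6: place WB@(0,4)
Op 7: place BN@(2,1)
Op 8: place WB@(3,4)
Op 9: place WN@(1,2)
Per-piece attacks for W:
  WK@(0,3): attacks (0,4) (0,2) (1,3) (1,4) (1,2)
  WB@(0,4): attacks (1,3) (2,2) (3,1) (4,0)
  WQ@(1,1): attacks (1,2) (1,0) (2,1) (0,1) (2,2) (3,3) (4,4) (2,0) (0,2) (0,0) [ray(0,1) blocked at (1,2); ray(1,0) blocked at (2,1)]
  WN@(1,2): attacks (2,4) (3,3) (0,4) (2,0) (3,1) (0,0)
  WB@(3,4): attacks (4,3) (2,3) (1,2) [ray(1,-1) blocked at (4,3); ray(-1,-1) blocked at (1,2)]
  WQ@(4,1): attacks (4,2) (4,3) (4,0) (3,1) (2,1) (3,2) (3,0) [ray(0,1) blocked at (4,3); ray(-1,0) blocked at (2,1); ray(-1,1) blocked at (3,2)]
  WK@(4,3): attacks (4,4) (4,2) (3,3) (3,4) (3,2)
Union (22 distinct): (0,0) (0,1) (0,2) (0,4) (1,0) (1,2) (1,3) (1,4) (2,0) (2,1) (2,2) (2,3) (2,4) (3,0) (3,1) (3,2) (3,3) (3,4) (4,0) (4,2) (4,3) (4,4)

Answer: 22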